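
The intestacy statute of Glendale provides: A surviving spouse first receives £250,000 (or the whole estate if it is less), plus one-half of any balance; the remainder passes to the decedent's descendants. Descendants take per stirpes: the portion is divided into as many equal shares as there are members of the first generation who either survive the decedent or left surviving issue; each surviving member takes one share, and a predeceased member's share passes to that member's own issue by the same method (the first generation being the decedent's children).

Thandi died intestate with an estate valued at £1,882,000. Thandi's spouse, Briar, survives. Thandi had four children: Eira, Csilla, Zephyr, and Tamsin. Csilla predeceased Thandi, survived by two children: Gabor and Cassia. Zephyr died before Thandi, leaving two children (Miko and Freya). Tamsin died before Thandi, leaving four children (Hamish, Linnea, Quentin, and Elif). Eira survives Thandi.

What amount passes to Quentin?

Briar first takes £250,000, leaving a balance of £1,632,000. Briar then takes one-half of the balance (£816,000), for a total of £1,066,000. The remaining £816,000 passes to the descendants.
The descendants' portion (£816,000) is divided into 4 shares of £204,000: Eira takes £204,000; Csilla's £204,000 share passes to Csilla's issue; Zephyr's £204,000 share passes to Zephyr's issue; Tamsin's £204,000 share passes to Tamsin's issue.
Csilla's share (£204,000) is divided into 2 shares of £102,000: Gabor and Cassia each take £102,000.
Zephyr's share (£204,000) is divided into 2 shares of £102,000: Miko and Freya each take £102,000.
Tamsin's share (£204,000) is divided into 4 shares of £51,000: Hamish, Linnea, Quentin, and Elif each take £51,000.

Quentin receives £51,000.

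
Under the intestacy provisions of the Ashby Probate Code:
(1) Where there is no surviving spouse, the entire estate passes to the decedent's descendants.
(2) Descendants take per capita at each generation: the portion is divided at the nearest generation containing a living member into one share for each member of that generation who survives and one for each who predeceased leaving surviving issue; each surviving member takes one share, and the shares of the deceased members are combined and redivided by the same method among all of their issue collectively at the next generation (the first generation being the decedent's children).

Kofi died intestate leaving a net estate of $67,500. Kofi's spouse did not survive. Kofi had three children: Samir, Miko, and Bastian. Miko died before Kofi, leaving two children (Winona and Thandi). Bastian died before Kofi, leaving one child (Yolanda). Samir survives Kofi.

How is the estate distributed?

Samir: $22,500; Winona: $15,000; Thandi: $15,000; Yolanda: $15,000

The entire $67,500 passes to the descendants.
That amount ($67,500) is divided at the children's generation into 3 shares of $22,500. Samir takes $22,500. The 2 shares of the deceased (Miko and Bastian) are combined into a pool of $45,000.
That pool ($45,000) is divided at the grandchildren's generation equally among Winona, Thandi, and Yolanda: $15,000 each.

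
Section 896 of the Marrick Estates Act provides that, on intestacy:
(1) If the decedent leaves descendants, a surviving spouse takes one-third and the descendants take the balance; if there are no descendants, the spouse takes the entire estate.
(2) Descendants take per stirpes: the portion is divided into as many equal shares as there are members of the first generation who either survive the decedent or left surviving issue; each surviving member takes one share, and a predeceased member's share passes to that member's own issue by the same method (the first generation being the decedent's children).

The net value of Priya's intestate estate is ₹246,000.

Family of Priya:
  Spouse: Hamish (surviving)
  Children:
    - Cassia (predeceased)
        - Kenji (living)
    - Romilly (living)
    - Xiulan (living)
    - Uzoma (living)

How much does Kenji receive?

Hamish takes one-third of ₹246,000 = ₹82,000. The remaining ₹164,000 passes to the descendants.
The descendants' portion (₹164,000) is divided into 4 shares of ₹41,000: Romilly, Xiulan, and Uzoma each take ₹41,000; Cassia's ₹41,000 share passes to Cassia's issue.
Cassia's share (₹41,000) passes entirely to Kenji.

Kenji receives ₹41,000.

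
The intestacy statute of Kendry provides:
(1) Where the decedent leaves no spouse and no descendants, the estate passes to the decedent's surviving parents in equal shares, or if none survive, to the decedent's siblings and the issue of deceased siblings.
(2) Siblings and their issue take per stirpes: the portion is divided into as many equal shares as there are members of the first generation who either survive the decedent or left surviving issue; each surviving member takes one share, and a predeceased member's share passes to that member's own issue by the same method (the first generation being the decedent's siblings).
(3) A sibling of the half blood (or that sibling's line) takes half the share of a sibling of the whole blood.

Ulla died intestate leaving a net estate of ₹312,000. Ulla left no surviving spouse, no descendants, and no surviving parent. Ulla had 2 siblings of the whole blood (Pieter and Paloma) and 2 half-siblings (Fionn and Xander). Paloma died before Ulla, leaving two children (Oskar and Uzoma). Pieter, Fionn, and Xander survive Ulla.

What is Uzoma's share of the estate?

The entire ₹312,000 passes to the siblings and their issue.
Counting each half-blood sibling's line as half a unit, there are 3 units in ₹312,000, so one unit is ₹104,000. Whole-blood lines (Pieter and Paloma) take ₹104,000 each; half-blood lines (Fionn and Xander) take ₹52,000 each.
Paloma's share (₹104,000) is divided into 2 shares of ₹52,000: Oskar and Uzoma each take ₹52,000.

Uzoma receives ₹52,000.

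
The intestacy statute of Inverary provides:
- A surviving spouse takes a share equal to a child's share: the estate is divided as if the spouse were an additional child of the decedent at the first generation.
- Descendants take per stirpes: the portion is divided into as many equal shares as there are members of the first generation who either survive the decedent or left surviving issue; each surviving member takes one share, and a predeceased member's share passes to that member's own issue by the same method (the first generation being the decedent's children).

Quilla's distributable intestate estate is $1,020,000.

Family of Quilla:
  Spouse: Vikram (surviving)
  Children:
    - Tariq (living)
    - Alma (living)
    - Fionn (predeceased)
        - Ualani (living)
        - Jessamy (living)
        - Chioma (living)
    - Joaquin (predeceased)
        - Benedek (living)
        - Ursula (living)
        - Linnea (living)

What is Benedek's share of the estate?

The spouse counts as an additional share at the children's level, so there are 5 primary shares of $204,000. Vikram takes one such share ($204,000).
The children's combined portion ($816,000) is divided into 4 shares of $204,000: Tariq and Alma each take $204,000; Fionn's $204,000 share passes to Fionn's issue; Joaquin's $204,000 share passes to Joaquin's issue.
Fionn's share ($204,000) is divided into 3 shares of $68,000: Ualani, Jessamy, and Chioma each take $68,000.
Joaquin's share ($204,000) is divided into 3 shares of $68,000: Benedek, Ursula, and Linnea each take $68,000.

Benedek receives $68,000.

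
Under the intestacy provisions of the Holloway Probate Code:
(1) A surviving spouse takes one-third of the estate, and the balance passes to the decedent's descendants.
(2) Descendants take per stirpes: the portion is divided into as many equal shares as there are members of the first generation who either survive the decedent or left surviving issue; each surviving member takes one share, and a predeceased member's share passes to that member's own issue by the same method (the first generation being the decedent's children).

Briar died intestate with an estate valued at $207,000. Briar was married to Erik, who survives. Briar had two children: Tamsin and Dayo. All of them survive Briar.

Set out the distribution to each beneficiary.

Erik: $69,000; Tamsin: $69,000; Dayo: $69,000

Erik takes one-third of $207,000 = $69,000. The remaining $138,000 passes to the descendants.
The descendants' portion ($138,000) is divided into 2 shares of $69,000: Tamsin and Dayo each take $69,000.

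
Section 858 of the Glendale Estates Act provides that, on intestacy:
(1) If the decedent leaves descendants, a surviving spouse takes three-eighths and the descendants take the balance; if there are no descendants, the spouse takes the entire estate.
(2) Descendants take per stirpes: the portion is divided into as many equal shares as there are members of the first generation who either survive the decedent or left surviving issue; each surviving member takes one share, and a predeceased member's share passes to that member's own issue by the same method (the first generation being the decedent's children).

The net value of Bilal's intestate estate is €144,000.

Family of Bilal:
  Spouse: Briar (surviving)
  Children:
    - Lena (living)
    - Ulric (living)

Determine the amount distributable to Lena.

Lena receives €45,000.

Briar takes three-eighths of €144,000 = €54,000. The remaining €90,000 passes to the descendants.
The descendants' portion (€90,000) is divided into 2 shares of €45,000: Lena and Ulric each take €45,000.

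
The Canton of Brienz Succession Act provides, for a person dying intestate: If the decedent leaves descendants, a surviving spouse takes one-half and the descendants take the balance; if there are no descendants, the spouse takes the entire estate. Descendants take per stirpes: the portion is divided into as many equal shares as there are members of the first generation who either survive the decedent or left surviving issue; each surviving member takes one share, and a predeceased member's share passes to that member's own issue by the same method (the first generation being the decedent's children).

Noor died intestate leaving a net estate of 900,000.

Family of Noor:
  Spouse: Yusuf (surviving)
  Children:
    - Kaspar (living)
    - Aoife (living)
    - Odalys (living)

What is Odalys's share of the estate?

Odalys receives 150,000.

Yusuf takes one-half of 900,000 = 450,000. The remaining 450,000 passes to the descendants.
The descendants' portion (450,000) is divided into 3 shares of 150,000: Kaspar, Aoife, and Odalys each take 150,000.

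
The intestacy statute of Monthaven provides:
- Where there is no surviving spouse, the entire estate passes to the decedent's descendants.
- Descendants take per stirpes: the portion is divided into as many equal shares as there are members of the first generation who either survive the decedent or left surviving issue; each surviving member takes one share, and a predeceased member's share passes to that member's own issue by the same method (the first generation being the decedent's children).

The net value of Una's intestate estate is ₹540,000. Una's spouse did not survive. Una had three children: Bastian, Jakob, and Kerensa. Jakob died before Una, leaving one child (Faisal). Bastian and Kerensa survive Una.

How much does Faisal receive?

The entire ₹540,000 passes to the descendants.
That amount (₹540,000) is divided into 3 shares of ₹180,000: Bastian and Kerensa each take ₹180,000; Jakob's ₹180,000 share passes to Jakob's issue.
Jakob's share (₹180,000) passes entirely to Faisal.

Faisal receives ₹180,000.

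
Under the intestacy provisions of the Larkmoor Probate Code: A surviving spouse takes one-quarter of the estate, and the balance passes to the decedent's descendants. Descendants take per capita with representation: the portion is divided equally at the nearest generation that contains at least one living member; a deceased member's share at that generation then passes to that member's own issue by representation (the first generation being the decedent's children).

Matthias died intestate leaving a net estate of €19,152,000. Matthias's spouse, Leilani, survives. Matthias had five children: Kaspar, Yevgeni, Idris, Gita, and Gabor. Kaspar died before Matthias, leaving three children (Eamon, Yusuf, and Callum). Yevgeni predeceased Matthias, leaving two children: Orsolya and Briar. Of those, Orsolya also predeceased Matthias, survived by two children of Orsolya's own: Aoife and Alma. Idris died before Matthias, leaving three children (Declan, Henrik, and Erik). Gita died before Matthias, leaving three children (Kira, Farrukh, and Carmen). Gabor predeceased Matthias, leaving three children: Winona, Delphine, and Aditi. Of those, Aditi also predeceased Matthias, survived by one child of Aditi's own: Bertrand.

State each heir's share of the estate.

Leilani takes one-quarter of €19,152,000 = €4,788,000. The remaining €14,364,000 passes to the descendants.
No child survives, so the initial division is made at the grandchildren's generation.
The descendants' portion (€14,364,000) is divided into 14 shares of €1,026,000: Eamon, Yusuf, Callum, Briar, Declan, Henrik, Erik, Kira, Farrukh, Carmen, Winona, and Delphine each take €1,026,000; Orsolya's €1,026,000 share passes to Orsolya's issue; Aditi's €1,026,000 share passes to Aditi's issue.
Orsolya's share (€1,026,000) is divided into 2 shares of €513,000: Aoife and Alma each take €513,000.
Aditi's share (€1,026,000) passes entirely to Bertrand.

Leilani: €4,788,000; Eamon: €1,026,000; Yusuf: €1,026,000; Callum: €1,026,000; Aoife: €513,000; Alma: €513,000; Briar: €1,026,000; Declan: €1,026,000; Henrik: €1,026,000; Erik: €1,026,000; Kira: €1,026,000; Farrukh: €1,026,000; Carmen: €1,026,000; Winona: €1,026,000; Delphine: €1,026,000; Bertrand: €1,026,000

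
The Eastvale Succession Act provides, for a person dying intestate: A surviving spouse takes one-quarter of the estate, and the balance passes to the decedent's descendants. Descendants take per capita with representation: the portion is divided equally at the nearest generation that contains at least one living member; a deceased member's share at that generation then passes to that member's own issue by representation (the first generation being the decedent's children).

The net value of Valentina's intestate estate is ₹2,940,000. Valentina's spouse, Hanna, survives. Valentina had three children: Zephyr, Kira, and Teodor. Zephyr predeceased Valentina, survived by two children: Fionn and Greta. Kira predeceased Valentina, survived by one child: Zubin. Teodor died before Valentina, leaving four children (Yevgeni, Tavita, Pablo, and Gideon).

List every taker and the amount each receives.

Hanna takes one-quarter of ₹2,940,000 = ₹735,000. The remaining ₹2,205,000 passes to the descendants.
No child survives, so the initial division is made at the grandchildren's generation.
The descendants' portion (₹2,205,000) is divided into 7 shares of ₹315,000: Fionn, Greta, Zubin, Yevgeni, Tavita, Pablo, and Gideon each take ₹315,000.

Hanna: ₹735,000; Fionn: ₹315,000; Greta: ₹315,000; Zubin: ₹315,000; Yevgeni: ₹315,000; Tavita: ₹315,000; Pablo: ₹315,000; Gideon: ₹315,000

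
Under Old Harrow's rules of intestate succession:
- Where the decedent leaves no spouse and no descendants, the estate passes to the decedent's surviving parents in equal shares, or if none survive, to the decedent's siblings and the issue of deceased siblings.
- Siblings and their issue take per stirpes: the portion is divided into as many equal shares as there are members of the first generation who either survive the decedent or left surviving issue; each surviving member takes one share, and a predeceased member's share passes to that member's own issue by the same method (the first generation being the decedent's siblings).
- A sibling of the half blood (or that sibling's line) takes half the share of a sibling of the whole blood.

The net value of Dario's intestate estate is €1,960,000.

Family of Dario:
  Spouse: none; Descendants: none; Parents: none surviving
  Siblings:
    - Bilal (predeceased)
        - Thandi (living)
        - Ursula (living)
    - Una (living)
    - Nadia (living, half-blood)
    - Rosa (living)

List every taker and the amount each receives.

The entire €1,960,000 passes to the siblings and their issue.
Counting each half-blood sibling's line as half a unit, there are 7/2 units in €1,960,000, so one unit is €560,000. Whole-blood lines (Bilal, Una, and Rosa) take €560,000 each; half-blood lines (Nadia) take €280,000 each.
Bilal's share (€560,000) is divided into 2 shares of €280,000: Thandi and Ursula each take €280,000.

Thandi: €280,000; Ursula: €280,000; Una: €560,000; Nadia: €280,000; Rosa: €560,000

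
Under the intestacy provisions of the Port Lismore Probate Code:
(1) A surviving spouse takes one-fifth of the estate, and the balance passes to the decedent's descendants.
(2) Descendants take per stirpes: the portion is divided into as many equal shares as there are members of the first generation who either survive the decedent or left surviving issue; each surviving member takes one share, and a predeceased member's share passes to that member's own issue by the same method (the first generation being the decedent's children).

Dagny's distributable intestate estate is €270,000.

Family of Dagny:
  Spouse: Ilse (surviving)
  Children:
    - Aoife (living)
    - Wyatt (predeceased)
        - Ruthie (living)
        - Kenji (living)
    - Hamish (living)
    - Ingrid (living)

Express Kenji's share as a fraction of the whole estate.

Kenji receives 1/10 of the estate.

Ilse takes one-fifth of €270,000 = €54,000. The remaining €216,000 passes to the descendants.
The descendants' portion (€216,000) is divided into 4 shares of €54,000: Aoife, Hamish, and Ingrid each take €54,000; Wyatt's €54,000 share passes to Wyatt's issue.
Wyatt's share (€54,000) is divided into 2 shares of €27,000: Ruthie and Kenji each take €27,000.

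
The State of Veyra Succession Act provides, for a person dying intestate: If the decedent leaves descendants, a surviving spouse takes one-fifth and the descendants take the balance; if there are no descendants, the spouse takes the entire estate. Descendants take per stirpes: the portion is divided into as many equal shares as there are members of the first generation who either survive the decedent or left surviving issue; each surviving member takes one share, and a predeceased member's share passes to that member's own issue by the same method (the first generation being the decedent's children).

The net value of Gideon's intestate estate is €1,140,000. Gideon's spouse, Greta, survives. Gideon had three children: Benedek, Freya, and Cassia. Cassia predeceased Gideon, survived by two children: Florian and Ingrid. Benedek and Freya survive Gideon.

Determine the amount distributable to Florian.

Florian receives €152,000.

Greta takes one-fifth of €1,140,000 = €228,000. The remaining €912,000 passes to the descendants.
The descendants' portion (€912,000) is divided into 3 shares of €304,000: Benedek and Freya each take €304,000; Cassia's €304,000 share passes to Cassia's issue.
Cassia's share (€304,000) is divided into 2 shares of €152,000: Florian and Ingrid each take €152,000.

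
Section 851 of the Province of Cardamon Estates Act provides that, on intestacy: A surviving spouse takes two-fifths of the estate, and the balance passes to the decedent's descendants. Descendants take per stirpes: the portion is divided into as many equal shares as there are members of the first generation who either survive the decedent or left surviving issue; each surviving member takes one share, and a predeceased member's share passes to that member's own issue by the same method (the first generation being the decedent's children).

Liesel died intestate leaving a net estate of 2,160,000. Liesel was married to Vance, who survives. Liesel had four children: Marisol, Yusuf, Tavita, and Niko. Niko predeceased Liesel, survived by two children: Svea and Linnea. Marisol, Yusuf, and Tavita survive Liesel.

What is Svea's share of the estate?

Svea receives 162,000.

Vance takes two-fifths of 2,160,000 = 864,000. The remaining 1,296,000 passes to the descendants.
The descendants' portion (1,296,000) is divided into 4 shares of 324,000: Marisol, Yusuf, and Tavita each take 324,000; Niko's 324,000 share passes to Niko's issue.
Niko's share (324,000) is divided into 2 shares of 162,000: Svea and Linnea each take 162,000.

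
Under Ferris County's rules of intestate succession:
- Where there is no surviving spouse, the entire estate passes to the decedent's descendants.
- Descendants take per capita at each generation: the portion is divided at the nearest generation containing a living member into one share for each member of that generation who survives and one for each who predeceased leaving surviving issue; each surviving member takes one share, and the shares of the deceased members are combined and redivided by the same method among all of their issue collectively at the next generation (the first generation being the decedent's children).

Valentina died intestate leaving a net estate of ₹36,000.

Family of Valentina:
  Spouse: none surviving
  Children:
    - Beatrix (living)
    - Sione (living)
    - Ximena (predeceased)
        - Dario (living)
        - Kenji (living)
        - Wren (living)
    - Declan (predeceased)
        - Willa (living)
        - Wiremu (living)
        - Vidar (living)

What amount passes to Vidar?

The entire ₹36,000 passes to the descendants.
That amount (₹36,000) is divided at the children's generation into 4 shares of ₹9,000. Beatrix and Sione each take ₹9,000. The 2 shares of the deceased (Ximena and Declan) are combined into a pool of ₹18,000.
That pool (₹18,000) is divided at the grandchildren's generation equally among Dario, Kenji, Wren, Willa, Wiremu, and Vidar: ₹3,000 each.

Vidar receives ₹3,000.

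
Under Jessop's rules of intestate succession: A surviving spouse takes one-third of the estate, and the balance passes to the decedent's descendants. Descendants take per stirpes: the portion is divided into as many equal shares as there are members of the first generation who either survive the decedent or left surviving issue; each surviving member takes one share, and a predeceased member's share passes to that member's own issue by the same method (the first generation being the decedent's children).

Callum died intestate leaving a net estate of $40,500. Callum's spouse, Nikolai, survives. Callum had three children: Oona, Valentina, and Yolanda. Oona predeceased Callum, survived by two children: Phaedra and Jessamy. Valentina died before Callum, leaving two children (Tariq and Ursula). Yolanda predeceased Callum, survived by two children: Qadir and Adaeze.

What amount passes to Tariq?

Tariq receives $4,500.

Nikolai takes one-third of $40,500 = $13,500. The remaining $27,000 passes to the descendants.
The descendants' portion ($27,000) is divided into 3 shares of $9,000: Oona's $9,000 share passes to Oona's issue; Valentina's $9,000 share passes to Valentina's issue; Yolanda's $9,000 share passes to Yolanda's issue.
Oona's share ($9,000) is divided into 2 shares of $4,500: Phaedra and Jessamy each take $4,500.
Valentina's share ($9,000) is divided into 2 shares of $4,500: Tariq and Ursula each take $4,500.
Yolanda's share ($9,000) is divided into 2 shares of $4,500: Qadir and Adaeze each take $4,500.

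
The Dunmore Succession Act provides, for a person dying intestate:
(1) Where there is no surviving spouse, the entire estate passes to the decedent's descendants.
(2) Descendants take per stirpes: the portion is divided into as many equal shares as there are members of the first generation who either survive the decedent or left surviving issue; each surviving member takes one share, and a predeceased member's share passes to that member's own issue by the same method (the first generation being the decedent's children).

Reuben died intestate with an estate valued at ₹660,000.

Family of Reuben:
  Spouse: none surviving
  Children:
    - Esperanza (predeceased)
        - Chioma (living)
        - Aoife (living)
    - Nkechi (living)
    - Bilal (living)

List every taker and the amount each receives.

Chioma: ₹110,000; Aoife: ₹110,000; Nkechi: ₹220,000; Bilal: ₹220,000

The entire ₹660,000 passes to the descendants.
That amount (₹660,000) is divided into 3 shares of ₹220,000: Nkechi and Bilal each take ₹220,000; Esperanza's ₹220,000 share passes to Esperanza's issue.
Esperanza's share (₹220,000) is divided into 2 shares of ₹110,000: Chioma and Aoife each take ₹110,000.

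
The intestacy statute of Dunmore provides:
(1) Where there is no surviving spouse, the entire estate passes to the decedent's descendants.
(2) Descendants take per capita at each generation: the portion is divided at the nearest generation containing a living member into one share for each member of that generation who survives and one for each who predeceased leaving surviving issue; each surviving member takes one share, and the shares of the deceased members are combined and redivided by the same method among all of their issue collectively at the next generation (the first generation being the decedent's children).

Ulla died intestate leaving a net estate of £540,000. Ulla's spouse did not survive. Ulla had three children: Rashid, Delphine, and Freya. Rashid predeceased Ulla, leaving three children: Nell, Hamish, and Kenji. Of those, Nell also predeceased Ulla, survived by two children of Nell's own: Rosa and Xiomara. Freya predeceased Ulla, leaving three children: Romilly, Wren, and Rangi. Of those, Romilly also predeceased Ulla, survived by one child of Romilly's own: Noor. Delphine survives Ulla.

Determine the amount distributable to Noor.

Noor receives £40,000.

The entire £540,000 passes to the descendants.
That amount (£540,000) is divided at the children's generation into 3 shares of £180,000. Delphine takes £180,000. The 2 shares of the deceased (Rashid and Freya) are combined into a pool of £360,000.
That pool (£360,000) is divided at the grandchildren's generation into 6 shares of £60,000. Hamish, Kenji, Wren, and Rangi each take £60,000. The 2 shares of the deceased (Nell and Romilly) are combined into a pool of £120,000.
That pool (£120,000) is divided at the great-grandchildren's generation equally among Rosa, Xiomara, and Noor: £40,000 each.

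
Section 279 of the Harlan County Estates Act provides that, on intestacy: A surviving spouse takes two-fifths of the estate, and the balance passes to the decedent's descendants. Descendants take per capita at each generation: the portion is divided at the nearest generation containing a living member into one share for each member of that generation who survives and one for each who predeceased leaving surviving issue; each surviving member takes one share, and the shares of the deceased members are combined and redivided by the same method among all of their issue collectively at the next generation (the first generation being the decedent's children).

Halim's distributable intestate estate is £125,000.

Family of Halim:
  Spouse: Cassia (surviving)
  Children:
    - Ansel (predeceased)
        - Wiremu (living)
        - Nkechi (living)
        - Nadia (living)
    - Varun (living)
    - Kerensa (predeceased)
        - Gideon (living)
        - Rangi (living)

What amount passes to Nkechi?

Nkechi receives £10,000.

Cassia takes two-fifths of £125,000 = £50,000. The remaining £75,000 passes to the descendants.
The descendants' portion (£75,000) is divided at the children's generation into 3 shares of £25,000. Varun takes £25,000. The 2 shares of the deceased (Ansel and Kerensa) are combined into a pool of £50,000.
That pool (£50,000) is divided at the grandchildren's generation equally among Wiremu, Nkechi, Nadia, Gideon, and Rangi: £10,000 each.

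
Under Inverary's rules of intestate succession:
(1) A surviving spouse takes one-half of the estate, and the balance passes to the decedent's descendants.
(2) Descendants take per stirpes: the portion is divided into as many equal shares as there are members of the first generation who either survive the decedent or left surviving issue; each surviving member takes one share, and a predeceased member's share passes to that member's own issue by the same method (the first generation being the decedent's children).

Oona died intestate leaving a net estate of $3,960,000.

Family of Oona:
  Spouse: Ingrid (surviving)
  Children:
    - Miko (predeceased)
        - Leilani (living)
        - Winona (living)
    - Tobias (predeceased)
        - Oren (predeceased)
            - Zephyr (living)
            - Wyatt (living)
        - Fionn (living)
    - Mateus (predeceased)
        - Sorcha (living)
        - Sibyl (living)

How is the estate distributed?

Ingrid takes one-half of $3,960,000 = $1,980,000. The remaining $1,980,000 passes to the descendants.
The descendants' portion ($1,980,000) is divided into 3 shares of $660,000: Miko's $660,000 share passes to Miko's issue; Tobias's $660,000 share passes to Tobias's issue; Mateus's $660,000 share passes to Mateus's issue.
Miko's share ($660,000) is divided into 2 shares of $330,000: Leilani and Winona each take $330,000.
Tobias's share ($660,000) is divided into 2 shares of $330,000: Fionn takes $330,000; Oren's $330,000 share passes to Oren's issue.
Oren's share ($330,000) is divided into 2 shares of $165,000: Zephyr and Wyatt each take $165,000.
Mateus's share ($660,000) is divided into 2 shares of $330,000: Sorcha and Sibyl each take $330,000.

Ingrid: $1,980,000; Leilani: $330,000; Winona: $330,000; Zephyr: $165,000; Wyatt: $165,000; Fionn: $330,000; Sorcha: $330,000; Sibyl: $330,000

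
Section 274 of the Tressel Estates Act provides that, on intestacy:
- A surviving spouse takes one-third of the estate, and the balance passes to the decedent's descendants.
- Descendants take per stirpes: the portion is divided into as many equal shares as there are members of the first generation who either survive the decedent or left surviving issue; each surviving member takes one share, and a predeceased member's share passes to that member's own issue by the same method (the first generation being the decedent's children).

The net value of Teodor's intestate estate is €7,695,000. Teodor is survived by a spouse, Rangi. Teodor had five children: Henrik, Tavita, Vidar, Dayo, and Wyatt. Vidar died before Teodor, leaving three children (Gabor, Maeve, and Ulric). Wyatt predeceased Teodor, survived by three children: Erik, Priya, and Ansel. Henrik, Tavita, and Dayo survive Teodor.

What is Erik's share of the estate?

Rangi takes one-third of €7,695,000 = €2,565,000. The remaining €5,130,000 passes to the descendants.
The descendants' portion (€5,130,000) is divided into 5 shares of €1,026,000: Henrik, Tavita, and Dayo each take €1,026,000; Vidar's €1,026,000 share passes to Vidar's issue; Wyatt's €1,026,000 share passes to Wyatt's issue.
Vidar's share (€1,026,000) is divided into 3 shares of €342,000: Gabor, Maeve, and Ulric each take €342,000.
Wyatt's share (€1,026,000) is divided into 3 shares of €342,000: Erik, Priya, and Ansel each take €342,000.

Erik receives €342,000.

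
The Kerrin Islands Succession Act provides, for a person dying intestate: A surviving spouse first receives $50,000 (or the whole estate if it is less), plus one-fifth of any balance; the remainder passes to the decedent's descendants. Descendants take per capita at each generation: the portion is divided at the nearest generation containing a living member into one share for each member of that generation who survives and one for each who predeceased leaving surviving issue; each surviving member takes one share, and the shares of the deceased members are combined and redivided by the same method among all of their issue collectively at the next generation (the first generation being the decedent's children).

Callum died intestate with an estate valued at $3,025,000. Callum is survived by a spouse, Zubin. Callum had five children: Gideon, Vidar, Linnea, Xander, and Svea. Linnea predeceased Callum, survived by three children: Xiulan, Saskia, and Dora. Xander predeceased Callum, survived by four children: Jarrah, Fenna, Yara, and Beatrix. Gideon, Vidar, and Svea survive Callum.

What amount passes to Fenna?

Zubin first takes $50,000, leaving a balance of $2,975,000. Zubin then takes one-fifth of the balance ($595,000), for a total of $645,000. The remaining $2,380,000 passes to the descendants.
The descendants' portion ($2,380,000) is divided at the children's generation into 5 shares of $476,000. Gideon, Vidar, and Svea each take $476,000. The 2 shares of the deceased (Linnea and Xander) are combined into a pool of $952,000.
That pool ($952,000) is divided at the grandchildren's generation equally among Xiulan, Saskia, Dora, Jarrah, Fenna, Yara, and Beatrix: $136,000 each.

Fenna receives $136,000.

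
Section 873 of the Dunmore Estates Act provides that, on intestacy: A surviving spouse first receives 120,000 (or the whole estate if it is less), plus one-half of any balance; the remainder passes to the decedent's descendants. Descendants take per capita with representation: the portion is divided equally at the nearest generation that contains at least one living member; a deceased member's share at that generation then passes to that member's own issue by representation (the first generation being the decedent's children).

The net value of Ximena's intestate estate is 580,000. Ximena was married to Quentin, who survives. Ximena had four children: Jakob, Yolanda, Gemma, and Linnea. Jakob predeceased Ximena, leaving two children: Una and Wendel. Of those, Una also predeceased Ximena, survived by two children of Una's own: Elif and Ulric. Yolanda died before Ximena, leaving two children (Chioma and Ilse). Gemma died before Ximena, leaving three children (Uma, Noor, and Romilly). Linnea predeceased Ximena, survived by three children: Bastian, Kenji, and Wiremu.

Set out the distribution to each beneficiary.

Quentin first takes 120,000, leaving a balance of 460,000. Quentin then takes one-half of the balance (230,000), for a total of 350,000. The remaining 230,000 passes to the descendants.
No child survives, so the initial division is made at the grandchildren's generation.
The descendants' portion (230,000) is divided into 10 shares of 23,000: Wendel, Chioma, Ilse, Uma, Noor, Romilly, Bastian, Kenji, and Wiremu each take 23,000; Una's 23,000 share passes to Una's issue.
Una's share (23,000) is divided into 2 shares of 11,500: Elif and Ulric each take 11,500.

Quentin: 350,000; Elif: 11,500; Ulric: 11,500; Wendel: 23,000; Chioma: 23,000; Ilse: 23,000; Uma: 23,000; Noor: 23,000; Romilly: 23,000; Bastian: 23,000; Kenji: 23,000; Wiremu: 23,000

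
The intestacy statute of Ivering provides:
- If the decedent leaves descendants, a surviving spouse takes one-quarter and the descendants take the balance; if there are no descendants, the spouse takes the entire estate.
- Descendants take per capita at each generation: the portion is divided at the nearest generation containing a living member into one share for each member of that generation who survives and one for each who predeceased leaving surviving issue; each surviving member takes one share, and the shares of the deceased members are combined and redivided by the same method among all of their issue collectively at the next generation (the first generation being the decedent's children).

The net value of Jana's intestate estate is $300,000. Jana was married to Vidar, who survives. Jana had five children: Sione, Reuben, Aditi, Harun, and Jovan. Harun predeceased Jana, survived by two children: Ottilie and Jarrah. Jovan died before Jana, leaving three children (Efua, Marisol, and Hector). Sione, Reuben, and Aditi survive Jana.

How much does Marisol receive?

Marisol receives $18,000.

Vidar takes one-quarter of $300,000 = $75,000. The remaining $225,000 passes to the descendants.
The descendants' portion ($225,000) is divided at the children's generation into 5 shares of $45,000. Sione, Reuben, and Aditi each take $45,000. The 2 shares of the deceased (Harun and Jovan) are combined into a pool of $90,000.
That pool ($90,000) is divided at the grandchildren's generation equally among Ottilie, Jarrah, Efua, Marisol, and Hector: $18,000 each.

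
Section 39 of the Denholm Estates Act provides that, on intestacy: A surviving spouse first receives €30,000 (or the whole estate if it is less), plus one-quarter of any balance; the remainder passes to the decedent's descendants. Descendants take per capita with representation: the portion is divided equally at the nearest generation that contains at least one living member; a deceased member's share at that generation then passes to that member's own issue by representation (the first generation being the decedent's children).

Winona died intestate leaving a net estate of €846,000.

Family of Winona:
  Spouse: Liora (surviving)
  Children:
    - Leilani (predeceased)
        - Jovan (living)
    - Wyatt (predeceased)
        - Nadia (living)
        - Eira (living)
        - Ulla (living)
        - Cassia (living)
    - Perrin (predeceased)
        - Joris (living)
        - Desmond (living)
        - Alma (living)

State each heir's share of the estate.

Liora: €234,000; Jovan: €76,500; Nadia: €76,500; Eira: €76,500; Ulla: €76,500; Cassia: €76,500; Joris: €76,500; Desmond: €76,500; Alma: €76,500

Liora first takes €30,000, leaving a balance of €816,000. Liora then takes one-quarter of the balance (€204,000), for a total of €234,000. The remaining €612,000 passes to the descendants.
No child survives, so the initial division is made at the grandchildren's generation.
The descendants' portion (€612,000) is divided into 8 shares of €76,500: Jovan, Nadia, Eira, Ulla, Cassia, Joris, Desmond, and Alma each take €76,500.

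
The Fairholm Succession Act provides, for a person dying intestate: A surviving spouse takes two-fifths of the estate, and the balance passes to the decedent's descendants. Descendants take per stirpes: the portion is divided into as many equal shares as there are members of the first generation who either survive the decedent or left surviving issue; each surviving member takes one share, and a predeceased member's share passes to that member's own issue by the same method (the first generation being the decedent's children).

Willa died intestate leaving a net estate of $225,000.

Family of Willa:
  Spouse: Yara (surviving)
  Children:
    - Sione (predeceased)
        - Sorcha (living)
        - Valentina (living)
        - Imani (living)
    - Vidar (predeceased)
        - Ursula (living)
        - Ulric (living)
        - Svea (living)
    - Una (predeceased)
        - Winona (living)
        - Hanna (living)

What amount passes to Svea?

Yara takes two-fifths of $225,000 = $90,000. The remaining $135,000 passes to the descendants.
The descendants' portion ($135,000) is divided into 3 shares of $45,000: Sione's $45,000 share passes to Sione's issue; Vidar's $45,000 share passes to Vidar's issue; Una's $45,000 share passes to Una's issue.
Sione's share ($45,000) is divided into 3 shares of $15,000: Sorcha, Valentina, and Imani each take $15,000.
Vidar's share ($45,000) is divided into 3 shares of $15,000: Ursula, Ulric, and Svea each take $15,000.
Una's share ($45,000) is divided into 2 shares of $22,500: Winona and Hanna each take $22,500.

Svea receives $15,000.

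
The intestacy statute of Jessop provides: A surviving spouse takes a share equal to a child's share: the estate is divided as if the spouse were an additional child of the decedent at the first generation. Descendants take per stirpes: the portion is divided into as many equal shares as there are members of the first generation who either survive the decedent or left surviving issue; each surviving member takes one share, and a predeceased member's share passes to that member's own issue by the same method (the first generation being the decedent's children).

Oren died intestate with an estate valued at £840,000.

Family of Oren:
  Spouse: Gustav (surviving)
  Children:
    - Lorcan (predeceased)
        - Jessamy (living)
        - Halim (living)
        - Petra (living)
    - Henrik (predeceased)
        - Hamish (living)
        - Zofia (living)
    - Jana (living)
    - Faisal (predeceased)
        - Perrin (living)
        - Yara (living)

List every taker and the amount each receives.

The spouse counts as an additional share at the children's level, so there are 5 primary shares of £168,000. Gustav takes one such share (£168,000).
The children's combined portion (£672,000) is divided into 4 shares of £168,000: Jana takes £168,000; Lorcan's £168,000 share passes to Lorcan's issue; Henrik's £168,000 share passes to Henrik's issue; Faisal's £168,000 share passes to Faisal's issue.
Lorcan's share (£168,000) is divided into 3 shares of £56,000: Jessamy, Halim, and Petra each take £56,000.
Henrik's share (£168,000) is divided into 2 shares of £84,000: Hamish and Zofia each take £84,000.
Faisal's share (£168,000) is divided into 2 shares of £84,000: Perrin and Yara each take £84,000.

Gustav: £168,000; Jessamy: £56,000; Halim: £56,000; Petra: £56,000; Hamish: £84,000; Zofia: £84,000; Jana: £168,000; Perrin: £84,000; Yara: £84,000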